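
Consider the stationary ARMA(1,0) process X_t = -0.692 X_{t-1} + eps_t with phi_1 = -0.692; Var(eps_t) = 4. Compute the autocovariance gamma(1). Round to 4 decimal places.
\gamma(1) = -5.3115

Multiply the model equation by X_{t-k} and take expectations. With theta_0 = psi_0 = 1 and psi_j the MA(infinity) weights, this gives
  gamma(k) - sum_i phi_i gamma(k-i) = c_k,
  c_k = sigma^2 * sum_{j=k..q} theta_j psi_{j-k}   (c_k = 0 for k > q),
using gamma(-m) = gamma(m).
Pure AR (q = 0): c_0 = sigma^2 = 4, c_k = 0 for k >= 1.
Equations for k = 0 and k = 1 (AR order 1):
  gamma(0) = phi_1 gamma(1) + c_0
  gamma(1) = phi_1 gamma(0) + c_1
Substituting the second into the first: gamma(0) (1 - phi_1^2) = c_0 + phi_1 c_1, so
  gamma(0) = c_0 / (1 - phi_1^2) = 4 / (1 - (-0.692)^2) = 4 / 0.521136 = 7.67554.
  gamma(1) = phi_1 gamma(0) = (-0.692)(7.67554) = -5.311473.
Therefore gamma(1) = -5.3115 (to 4 decimal places).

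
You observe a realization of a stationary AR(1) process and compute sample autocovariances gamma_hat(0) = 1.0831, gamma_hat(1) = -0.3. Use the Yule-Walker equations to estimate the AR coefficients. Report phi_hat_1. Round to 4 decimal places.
\hat\phi_{1} = -0.2770

The Yule-Walker equations for an AR(p) process read, in matrix form,
  Gamma_p phi = r_p,   with   (Gamma_p)_{ij} = gamma(|i - j|),
                       (r_p)_i = gamma(i),   i,j = 1..p.
Substitute the sample gammas (Toeplitz matrix and right-hand side of size 1):
  Gamma_p = [[1.0831]]
  r_p     = [-0.3]
With p = 1 this is the single equation gamma(0) phi_1 = gamma(1):
  phi_hat_1 = gamma(1) / gamma(0) = -0.3 / 1.0831 = -0.2770.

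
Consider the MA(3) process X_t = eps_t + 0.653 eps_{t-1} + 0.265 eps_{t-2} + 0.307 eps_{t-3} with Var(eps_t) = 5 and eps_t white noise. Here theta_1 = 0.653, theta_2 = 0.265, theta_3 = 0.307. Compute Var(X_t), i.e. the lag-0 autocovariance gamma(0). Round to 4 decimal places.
\gamma(0) = 7.9544

For an MA(q) process X_t = eps_t + sum_i theta_i eps_{t-i} with
Var(eps_t) = sigma^2, the variance is
  gamma(0) = sigma^2 * (1 + sum_i theta_i^2).
  sum_i theta_i^2 = (0.653)^2 + (0.265)^2 + (0.307)^2 = 0.426409 + 0.070225 + 0.094249 = 0.590883.
  gamma(0) = 5 * (1 + 0.590883) = 5 * 1.590883 = 7.954415, which rounds to 7.9544.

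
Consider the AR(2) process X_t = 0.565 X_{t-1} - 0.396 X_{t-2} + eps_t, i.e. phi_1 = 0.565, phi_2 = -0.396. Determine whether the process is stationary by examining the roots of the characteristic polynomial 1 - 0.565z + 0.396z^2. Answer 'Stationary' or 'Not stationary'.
\text{Stationary}

The AR(p) characteristic polynomial is P(z) = 1 - 0.565z + 0.396z^2.
Stationarity requires all roots to lie outside the unit circle, i.e. |z| > 1 for every root.
Set 1 + (-0.565) z + (0.396) z^2 = 0, i.e. a z^2 + b z + c = 0 with a = 0.396, b = -0.565, c = 1.
Discriminant D = b^2 - 4ac = (-0.565)^2 - 4*(0.396)*1 = 0.319225 - (1.584) = -1.264775.
D < 0, so the roots are the complex-conjugate pair z = (-b +/- i sqrt(-D)) / (2a) = 0.7134 +/- 1.42i.
For a conjugate pair |z|^2 = z * conj(z) = (product of roots) = c/a = 1/(0.396) = 2.525253, so |z| = sqrt(2.525253) = 1.5891 for both roots.
Moduli of all roots: 1.5891, 1.5891.
All moduli strictly greater than 1? Yes.
Verdict: Stationary.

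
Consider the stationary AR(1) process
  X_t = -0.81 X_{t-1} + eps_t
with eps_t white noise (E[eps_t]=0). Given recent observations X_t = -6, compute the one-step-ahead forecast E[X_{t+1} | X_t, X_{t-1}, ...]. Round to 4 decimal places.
E[X_{t+1} \mid \mathcal F_t] = 4.8600

For an AR(p) model X_t = c + sum_i phi_i X_{t-i} + eps_t, the
one-step-ahead conditional mean is
  E[X_{t+1} | X_t, ...] = c + sum_i phi_i X_{t+1-i}.
Substitute known values:
  E[X_{t+1} | ...] = (-0.81) * (-6)
                   = 4.8600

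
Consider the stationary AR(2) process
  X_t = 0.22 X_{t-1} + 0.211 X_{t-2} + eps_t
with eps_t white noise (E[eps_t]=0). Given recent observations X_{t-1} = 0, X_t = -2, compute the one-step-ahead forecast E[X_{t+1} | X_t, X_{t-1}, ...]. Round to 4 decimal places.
E[X_{t+1} \mid \mathcal F_t] = -0.4400

For an AR(p) model X_t = c + sum_i phi_i X_{t-i} + eps_t, the
one-step-ahead conditional mean is
  E[X_{t+1} | X_t, ...] = c + sum_i phi_i X_{t+1-i}.
Substitute known values:
  E[X_{t+1} | ...] = (0.22) * (-2) + (0.211) * (0)
                   = -0.4400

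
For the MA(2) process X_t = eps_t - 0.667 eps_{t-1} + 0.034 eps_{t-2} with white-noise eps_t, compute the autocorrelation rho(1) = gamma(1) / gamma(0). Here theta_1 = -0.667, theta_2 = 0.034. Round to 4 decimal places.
\rho(1) = -0.4769

For an MA(q) process with theta_0 = 1, the autocovariance is
  gamma(k) = sigma^2 * sum_{i=0..q-k} theta_i * theta_{i+k},
and rho(k) = gamma(k) / gamma(0). Sigma^2 cancels.
  numerator   = (1)*(-0.667) + (-0.667)*(0.034) = -0.689678.
  denominator = (1)^2 + (-0.667)^2 + (0.034)^2 = 1.446045.
  rho(1) = -0.689678 / 1.446045 = -0.4769.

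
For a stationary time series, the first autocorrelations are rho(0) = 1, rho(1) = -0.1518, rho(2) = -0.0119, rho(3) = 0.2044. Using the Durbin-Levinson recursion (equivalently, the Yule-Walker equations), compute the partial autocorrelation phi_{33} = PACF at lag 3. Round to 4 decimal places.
\phi_{33} = 0.2020

The PACF at lag k is phi_{kk}, the last component of the solution
to the Yule-Walker system G_k phi = r_k where
  (G_k)_{ij} = rho(|i - j|), (r_k)_i = rho(i), i,j = 1..k.
Equivalently, Durbin-Levinson gives phi_{kk} iteratively:
  phi_{11} = rho(1)
  phi_{kk} = [rho(k) - sum_{j=1..k-1} phi_{k-1,j} rho(k-j)]
            / [1 - sum_{j=1..k-1} phi_{k-1,j} rho(j)],
  phi_{k,j} = phi_{k-1,j} - phi_{kk} phi_{k-1,k-j},  j = 1..k-1.
Step k = 1:
  phi_11 = rho(1) = -0.1518.
Step k = 2:
  phi_22 = [rho(2) - phi_11 rho(1)] / [1 - phi_11 rho(1)] = [-0.0119 - (-0.1518)(-0.1518)] / [1 - (-0.1518)(-0.1518)]
         = -0.03494324 / 0.97695676 = -0.035767.
  Update: phi_21 = phi_11 - phi_22 phi_11 = -0.1518 - (-0.035767)(-0.1518) = -0.157229.
Step k = 3:
  phi_33 = [rho(3) - phi_21 rho(2) - phi_22 rho(1)] / [1 - phi_21 rho(1) - phi_22 rho(2)]
    numerator   = 0.2044 - (-0.157229)(-0.0119) - (-0.035767)(-0.1518) = 0.19709947
    denominator = 1 - (-0.157229)(-0.1518) - (-0.035767)(-0.0119) = 0.97570693
  phi_33 = 0.19709947 / 0.97570693 = 0.202.
Therefore phi_{33} = 0.2020.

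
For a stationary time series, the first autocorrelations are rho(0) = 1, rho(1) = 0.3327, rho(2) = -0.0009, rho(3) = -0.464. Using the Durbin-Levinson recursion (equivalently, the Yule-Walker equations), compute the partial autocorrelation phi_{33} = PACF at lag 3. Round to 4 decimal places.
\phi_{33} = -0.4820

The PACF at lag k is phi_{kk}, the last component of the solution
to the Yule-Walker system G_k phi = r_k where
  (G_k)_{ij} = rho(|i - j|), (r_k)_i = rho(i), i,j = 1..k.
Equivalently, Durbin-Levinson gives phi_{kk} iteratively:
  phi_{11} = rho(1)
  phi_{kk} = [rho(k) - sum_{j=1..k-1} phi_{k-1,j} rho(k-j)]
            / [1 - sum_{j=1..k-1} phi_{k-1,j} rho(j)],
  phi_{k,j} = phi_{k-1,j} - phi_{kk} phi_{k-1,k-j},  j = 1..k-1.
Step k = 1:
  phi_11 = rho(1) = 0.3327.
Step k = 2:
  phi_22 = [rho(2) - phi_11 rho(1)] / [1 - phi_11 rho(1)] = [-0.0009 - (0.3327)(0.3327)] / [1 - (0.3327)(0.3327)]
         = -0.11158929 / 0.88931071 = -0.125478.
  Update: phi_21 = phi_11 - phi_22 phi_11 = 0.3327 - (-0.125478)(0.3327) = 0.374447.
Step k = 3:
  phi_33 = [rho(3) - phi_21 rho(2) - phi_22 rho(1)] / [1 - phi_21 rho(1) - phi_22 rho(2)]
    numerator   = -0.464 - (0.374447)(-0.0009) - (-0.125478)(0.3327) = -0.42191633
    denominator = 1 - (0.374447)(0.3327) - (-0.125478)(-0.0009) = 0.87530866
  phi_33 = -0.42191633 / 0.87530866 = -0.482.
Therefore phi_{33} = -0.4820.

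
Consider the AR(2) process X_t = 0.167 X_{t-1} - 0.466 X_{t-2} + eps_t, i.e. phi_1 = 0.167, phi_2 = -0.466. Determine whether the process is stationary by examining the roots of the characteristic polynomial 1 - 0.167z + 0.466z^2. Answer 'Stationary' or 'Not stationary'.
\text{Stationary}

The AR(p) characteristic polynomial is P(z) = 1 - 0.167z + 0.466z^2.
Stationarity requires all roots to lie outside the unit circle, i.e. |z| > 1 for every root.
Set 1 + (-0.167) z + (0.466) z^2 = 0, i.e. a z^2 + b z + c = 0 with a = 0.466, b = -0.167, c = 1.
Discriminant D = b^2 - 4ac = (-0.167)^2 - 4*(0.466)*1 = 0.027889 - (1.864) = -1.836111.
D < 0, so the roots are the complex-conjugate pair z = (-b +/- i sqrt(-D)) / (2a) = 0.1792 +/- 1.4539i.
For a conjugate pair |z|^2 = z * conj(z) = (product of roots) = c/a = 1/(0.466) = 2.145923, so |z| = sqrt(2.145923) = 1.4649 for both roots.
Moduli of all roots: 1.4649, 1.4649.
All moduli strictly greater than 1? Yes.
Verdict: Stationary.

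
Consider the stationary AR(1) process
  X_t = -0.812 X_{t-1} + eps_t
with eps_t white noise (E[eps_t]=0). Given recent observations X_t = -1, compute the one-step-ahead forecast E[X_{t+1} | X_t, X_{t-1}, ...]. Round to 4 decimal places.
E[X_{t+1} \mid \mathcal F_t] = 0.8120

For an AR(p) model X_t = c + sum_i phi_i X_{t-i} + eps_t, the
one-step-ahead conditional mean is
  E[X_{t+1} | X_t, ...] = c + sum_i phi_i X_{t+1-i}.
Substitute known values:
  E[X_{t+1} | ...] = (-0.812) * (-1)
                   = 0.8120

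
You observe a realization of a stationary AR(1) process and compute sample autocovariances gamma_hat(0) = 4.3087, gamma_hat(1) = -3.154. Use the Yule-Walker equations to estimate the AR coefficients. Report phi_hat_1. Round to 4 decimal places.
\hat\phi_{1} = -0.7320

The Yule-Walker equations for an AR(p) process read, in matrix form,
  Gamma_p phi = r_p,   with   (Gamma_p)_{ij} = gamma(|i - j|),
                       (r_p)_i = gamma(i),   i,j = 1..p.
Substitute the sample gammas (Toeplitz matrix and right-hand side of size 1):
  Gamma_p = [[4.3087]]
  r_p     = [-3.154]
With p = 1 this is the single equation gamma(0) phi_1 = gamma(1):
  phi_hat_1 = gamma(1) / gamma(0) = -3.154 / 4.3087 = -0.7320.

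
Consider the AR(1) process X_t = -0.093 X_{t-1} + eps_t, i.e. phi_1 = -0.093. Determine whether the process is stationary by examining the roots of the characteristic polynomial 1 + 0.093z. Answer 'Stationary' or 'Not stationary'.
\text{Stationary}

The AR(p) characteristic polynomial is P(z) = 1 + 0.093z.
Stationarity requires all roots to lie outside the unit circle, i.e. |z| > 1 for every root.
This is linear in z: 1 + (0.093) z = 0  =>  z = -1/(0.093) = -10.752688,  |z| = 10.752688.
Moduli of all roots: 10.7527.
All moduli strictly greater than 1? Yes.
Verdict: Stationary.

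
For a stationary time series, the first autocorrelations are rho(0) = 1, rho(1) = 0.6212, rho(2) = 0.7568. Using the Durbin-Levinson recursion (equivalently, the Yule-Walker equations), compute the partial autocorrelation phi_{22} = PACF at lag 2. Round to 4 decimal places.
\phi_{22} = 0.6040

The PACF at lag k is phi_{kk}, the last component of the solution
to the Yule-Walker system G_k phi = r_k where
  (G_k)_{ij} = rho(|i - j|), (r_k)_i = rho(i), i,j = 1..k.
Equivalently, Durbin-Levinson gives phi_{kk} iteratively:
  phi_{11} = rho(1)
  phi_{kk} = [rho(k) - sum_{j=1..k-1} phi_{k-1,j} rho(k-j)]
            / [1 - sum_{j=1..k-1} phi_{k-1,j} rho(j)],
  phi_{k,j} = phi_{k-1,j} - phi_{kk} phi_{k-1,k-j},  j = 1..k-1.
Step k = 1:
  phi_11 = rho(1) = 0.6212.
Step k = 2:
  phi_22 = [rho(2) - phi_11 rho(1)] / [1 - phi_11 rho(1)] = [0.7568 - (0.6212)(0.6212)] / [1 - (0.6212)(0.6212)]
         = 0.37091056 / 0.61411056 = 0.604.
Therefore phi_{22} = 0.6040.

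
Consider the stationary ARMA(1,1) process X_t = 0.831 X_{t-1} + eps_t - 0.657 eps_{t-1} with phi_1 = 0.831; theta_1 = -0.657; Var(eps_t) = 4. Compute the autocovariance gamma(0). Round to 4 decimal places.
\gamma(0) = 4.3914

Multiply the model equation by X_{t-k} and take expectations. With theta_0 = psi_0 = 1 and psi_j the MA(infinity) weights, this gives
  gamma(k) - sum_i phi_i gamma(k-i) = c_k,
  c_k = sigma^2 * sum_{j=k..q} theta_j psi_{j-k}   (c_k = 0 for k > q),
using gamma(-m) = gamma(m).
psi-weights needed (psi_j = theta_j + sum_i phi_i psi_{j-i}):
  psi_1 = theta_1 + phi_1 = -0.657 + (0.831) = 0.174
Right-hand sides:
  c_0 = sigma^2 (1 + theta_1 psi_1) = 4 * (1 + (-0.657)(0.174)) = 4 * 0.885682 = 3.542728
  c_1 = sigma^2 theta_1 = 4 * (-0.657) = -2.628
  c_2 = 0
Equations for k = 0 and k = 1 (AR order 1):
  gamma(0) = phi_1 gamma(1) + c_0
  gamma(1) = phi_1 gamma(0) + c_1
Substituting the second into the first: gamma(0) (1 - phi_1^2) = c_0 + phi_1 c_1, so
  gamma(0) = (c_0 + phi_1 c_1) / (1 - phi_1^2) = (3.542728 + (0.831)(-2.628)) / (1 - (0.831)^2) = 1.35886 / 0.309439 = 4.391366.
Therefore gamma(0) = 4.3914 (to 4 decimal places).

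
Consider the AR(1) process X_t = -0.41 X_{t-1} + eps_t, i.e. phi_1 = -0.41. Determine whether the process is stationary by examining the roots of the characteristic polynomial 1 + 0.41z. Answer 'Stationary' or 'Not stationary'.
\text{Stationary}

The AR(p) characteristic polynomial is P(z) = 1 + 0.41z.
Stationarity requires all roots to lie outside the unit circle, i.e. |z| > 1 for every root.
This is linear in z: 1 + (0.41) z = 0  =>  z = -1/(0.41) = -2.439024,  |z| = 2.439024.
Moduli of all roots: 2.4390.
All moduli strictly greater than 1? Yes.
Verdict: Stationary.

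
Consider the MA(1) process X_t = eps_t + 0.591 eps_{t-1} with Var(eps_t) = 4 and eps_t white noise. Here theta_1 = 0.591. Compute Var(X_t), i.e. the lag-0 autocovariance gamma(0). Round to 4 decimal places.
\gamma(0) = 5.3971

For an MA(q) process X_t = eps_t + sum_i theta_i eps_{t-i} with
Var(eps_t) = sigma^2, the variance is
  gamma(0) = sigma^2 * (1 + sum_i theta_i^2).
  sum_i theta_i^2 = (0.591)^2 = 0.349281.
  gamma(0) = 4 * (1 + 0.349281) = 4 * 1.349281 = 5.397124, which rounds to 5.3971.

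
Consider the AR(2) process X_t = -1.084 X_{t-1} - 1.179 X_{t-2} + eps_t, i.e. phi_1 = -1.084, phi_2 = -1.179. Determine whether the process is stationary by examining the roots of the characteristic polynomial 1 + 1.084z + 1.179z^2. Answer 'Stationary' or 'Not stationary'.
\text{Not stationary}

The AR(p) characteristic polynomial is P(z) = 1 + 1.084z + 1.179z^2.
Stationarity requires all roots to lie outside the unit circle, i.e. |z| > 1 for every root.
Set 1 + (1.084) z + (1.179) z^2 = 0, i.e. a z^2 + b z + c = 0 with a = 1.179, b = 1.084, c = 1.
Discriminant D = b^2 - 4ac = (1.084)^2 - 4*(1.179)*1 = 1.175056 - (4.716) = -3.540944.
D < 0, so the roots are the complex-conjugate pair z = (-b +/- i sqrt(-D)) / (2a) = -0.4597 +/- 0.798i.
For a conjugate pair |z|^2 = z * conj(z) = (product of roots) = c/a = 1/(1.179) = 0.848176, so |z| = sqrt(0.848176) = 0.921 for both roots.
Moduli of all roots: 0.9210, 0.9210.
All moduli strictly greater than 1? No.
Verdict: Not stationary.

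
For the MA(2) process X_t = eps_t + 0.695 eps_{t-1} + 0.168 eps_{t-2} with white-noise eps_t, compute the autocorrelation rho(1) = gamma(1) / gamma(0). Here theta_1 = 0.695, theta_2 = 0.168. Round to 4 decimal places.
\rho(1) = 0.5371

For an MA(q) process with theta_0 = 1, the autocovariance is
  gamma(k) = sigma^2 * sum_{i=0..q-k} theta_i * theta_{i+k},
and rho(k) = gamma(k) / gamma(0). Sigma^2 cancels.
  numerator   = (1)*(0.695) + (0.695)*(0.168) = 0.81176.
  denominator = (1)^2 + (0.695)^2 + (0.168)^2 = 1.511249.
  rho(1) = 0.81176 / 1.511249 = 0.5371.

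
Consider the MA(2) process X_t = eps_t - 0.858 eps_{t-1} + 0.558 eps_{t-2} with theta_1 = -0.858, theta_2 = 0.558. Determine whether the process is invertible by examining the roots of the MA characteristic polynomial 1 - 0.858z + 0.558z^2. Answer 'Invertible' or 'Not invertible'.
\text{Invertible}

The MA(q) characteristic polynomial is P(z) = 1 - 0.858z + 0.558z^2.
Invertibility requires all roots to lie outside the unit circle, i.e. |z| > 1 for every root.
Set 1 + (-0.858) z + (0.558) z^2 = 0, i.e. a z^2 + b z + c = 0 with a = 0.558, b = -0.858, c = 1.
Discriminant D = b^2 - 4ac = (-0.858)^2 - 4*(0.558)*1 = 0.736164 - (2.232) = -1.495836.
D < 0, so the roots are the complex-conjugate pair z = (-b +/- i sqrt(-D)) / (2a) = 0.7688 +/- 1.0959i.
For a conjugate pair |z|^2 = z * conj(z) = (product of roots) = c/a = 1/(0.558) = 1.792115, so |z| = sqrt(1.792115) = 1.3387 for both roots.
Moduli of all roots: 1.3387, 1.3387.
All moduli strictly greater than 1? Yes.
Verdict: Invertible.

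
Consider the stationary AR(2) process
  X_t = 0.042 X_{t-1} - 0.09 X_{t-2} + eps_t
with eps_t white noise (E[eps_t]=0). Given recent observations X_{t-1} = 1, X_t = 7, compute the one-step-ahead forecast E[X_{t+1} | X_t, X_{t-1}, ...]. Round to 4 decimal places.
E[X_{t+1} \mid \mathcal F_t] = 0.2040

For an AR(p) model X_t = c + sum_i phi_i X_{t-i} + eps_t, the
one-step-ahead conditional mean is
  E[X_{t+1} | X_t, ...] = c + sum_i phi_i X_{t+1-i}.
Substitute known values:
  E[X_{t+1} | ...] = (0.042) * (7) + (-0.09) * (1)
                   = 0.2040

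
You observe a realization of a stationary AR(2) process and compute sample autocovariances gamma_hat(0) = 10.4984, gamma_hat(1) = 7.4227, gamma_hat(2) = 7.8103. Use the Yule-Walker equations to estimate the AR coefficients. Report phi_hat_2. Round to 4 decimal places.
\hat\phi_{2} = 0.4880

The Yule-Walker equations for an AR(p) process read, in matrix form,
  Gamma_p phi = r_p,   with   (Gamma_p)_{ij} = gamma(|i - j|),
                       (r_p)_i = gamma(i),   i,j = 1..p.
Substitute the sample gammas (Toeplitz matrix and right-hand side of size 2):
  Gamma_p = [[10.4984, 7.4227], [7.4227, 10.4984]]
  r_p     = [7.4227, 7.8103]
Written out:
  10.4984 phi_1 + 7.4227 phi_2 = 7.4227
  7.4227 phi_1 + 10.4984 phi_2 = 7.8103
Solve by Cramer's rule:
  det = gamma(0)^2 - gamma(1)^2 = (10.4984)^2 - (7.4227)^2 = 110.21640256 - 55.09647529 = 55.11992727
  phi_hat_1 = [gamma(1) gamma(0) - gamma(1) gamma(2)] / det = [(7.4227)(10.4984) - (7.4227)(7.8103)] / 55.11992727 = 19.95295987 / 55.11992727 = 0.362
  phi_hat_2 = [gamma(0) gamma(2) - gamma(1)^2] / det = [(10.4984)(7.8103) - (7.4227)^2] / 55.11992727 = 26.89917823 / 55.11992727 = 0.488
So phi_hat = [0.3620, 0.4880].
Therefore phi_hat_2 = 0.4880.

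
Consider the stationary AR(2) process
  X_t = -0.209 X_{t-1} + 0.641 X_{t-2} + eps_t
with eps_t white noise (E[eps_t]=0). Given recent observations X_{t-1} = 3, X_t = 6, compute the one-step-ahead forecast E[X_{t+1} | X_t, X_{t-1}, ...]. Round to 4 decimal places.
E[X_{t+1} \mid \mathcal F_t] = 0.6690

For an AR(p) model X_t = c + sum_i phi_i X_{t-i} + eps_t, the
one-step-ahead conditional mean is
  E[X_{t+1} | X_t, ...] = c + sum_i phi_i X_{t+1-i}.
Substitute known values:
  E[X_{t+1} | ...] = (-0.209) * (6) + (0.641) * (3)
                   = 0.6690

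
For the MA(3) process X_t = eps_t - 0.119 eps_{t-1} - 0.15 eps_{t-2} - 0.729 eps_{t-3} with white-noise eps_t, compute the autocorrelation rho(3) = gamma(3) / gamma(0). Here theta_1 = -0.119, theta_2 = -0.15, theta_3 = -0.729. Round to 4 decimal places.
\rho(3) = -0.4649

For an MA(q) process with theta_0 = 1, the autocovariance is
  gamma(k) = sigma^2 * sum_{i=0..q-k} theta_i * theta_{i+k},
and rho(k) = gamma(k) / gamma(0). Sigma^2 cancels.
  numerator   = (1)*(-0.729) = -0.729.
  denominator = (1)^2 + (-0.119)^2 + (-0.15)^2 + (-0.729)^2 = 1.568102.
  rho(3) = -0.729 / 1.568102 = -0.4649.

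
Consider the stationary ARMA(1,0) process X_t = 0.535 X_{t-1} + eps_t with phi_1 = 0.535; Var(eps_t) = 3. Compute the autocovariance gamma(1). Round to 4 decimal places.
\gamma(1) = 2.2486

Multiply the model equation by X_{t-k} and take expectations. With theta_0 = psi_0 = 1 and psi_j the MA(infinity) weights, this gives
  gamma(k) - sum_i phi_i gamma(k-i) = c_k,
  c_k = sigma^2 * sum_{j=k..q} theta_j psi_{j-k}   (c_k = 0 for k > q),
using gamma(-m) = gamma(m).
Pure AR (q = 0): c_0 = sigma^2 = 3, c_k = 0 for k >= 1.
Equations for k = 0 and k = 1 (AR order 1):
  gamma(0) = phi_1 gamma(1) + c_0
  gamma(1) = phi_1 gamma(0) + c_1
Substituting the second into the first: gamma(0) (1 - phi_1^2) = c_0 + phi_1 c_1, so
  gamma(0) = c_0 / (1 - phi_1^2) = 3 / (1 - (0.535)^2) = 3 / 0.713775 = 4.203005.
  gamma(1) = phi_1 gamma(0) = (0.535)(4.203005) = 2.248608.
Therefore gamma(1) = 2.2486 (to 4 decimal places).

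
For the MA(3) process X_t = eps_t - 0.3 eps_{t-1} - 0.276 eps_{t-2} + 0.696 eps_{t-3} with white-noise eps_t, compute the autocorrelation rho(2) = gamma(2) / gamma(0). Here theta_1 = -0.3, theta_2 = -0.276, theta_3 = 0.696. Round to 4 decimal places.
\rho(2) = -0.2937

For an MA(q) process with theta_0 = 1, the autocovariance is
  gamma(k) = sigma^2 * sum_{i=0..q-k} theta_i * theta_{i+k},
and rho(k) = gamma(k) / gamma(0). Sigma^2 cancels.
  numerator   = (1)*(-0.276) + (-0.3)*(0.696) = -0.4848.
  denominator = (1)^2 + (-0.3)^2 + (-0.276)^2 + (0.696)^2 = 1.650592.
  rho(2) = -0.4848 / 1.650592 = -0.2937.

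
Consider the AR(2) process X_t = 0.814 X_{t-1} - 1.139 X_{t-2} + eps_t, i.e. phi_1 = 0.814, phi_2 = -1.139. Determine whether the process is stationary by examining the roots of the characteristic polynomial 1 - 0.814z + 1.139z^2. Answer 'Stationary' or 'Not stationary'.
\text{Not stationary}

The AR(p) characteristic polynomial is P(z) = 1 - 0.814z + 1.139z^2.
Stationarity requires all roots to lie outside the unit circle, i.e. |z| > 1 for every root.
Set 1 + (-0.814) z + (1.139) z^2 = 0, i.e. a z^2 + b z + c = 0 with a = 1.139, b = -0.814, c = 1.
Discriminant D = b^2 - 4ac = (-0.814)^2 - 4*(1.139)*1 = 0.662596 - (4.556) = -3.893404.
D < 0, so the roots are the complex-conjugate pair z = (-b +/- i sqrt(-D)) / (2a) = 0.3573 +/- 0.8662i.
For a conjugate pair |z|^2 = z * conj(z) = (product of roots) = c/a = 1/(1.139) = 0.877963, so |z| = sqrt(0.877963) = 0.937 for both roots.
Moduli of all roots: 0.9370, 0.9370.
All moduli strictly greater than 1? No.
Verdict: Not stationary.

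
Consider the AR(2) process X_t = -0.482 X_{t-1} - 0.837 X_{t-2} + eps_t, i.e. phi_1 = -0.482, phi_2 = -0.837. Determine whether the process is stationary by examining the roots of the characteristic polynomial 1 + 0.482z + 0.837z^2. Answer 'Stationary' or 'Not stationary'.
\text{Stationary}

The AR(p) characteristic polynomial is P(z) = 1 + 0.482z + 0.837z^2.
Stationarity requires all roots to lie outside the unit circle, i.e. |z| > 1 for every root.
Set 1 + (0.482) z + (0.837) z^2 = 0, i.e. a z^2 + b z + c = 0 with a = 0.837, b = 0.482, c = 1.
Discriminant D = b^2 - 4ac = (0.482)^2 - 4*(0.837)*1 = 0.232324 - (3.348) = -3.115676.
D < 0, so the roots are the complex-conjugate pair z = (-b +/- i sqrt(-D)) / (2a) = -0.2879 +/- 1.0544i.
For a conjugate pair |z|^2 = z * conj(z) = (product of roots) = c/a = 1/(0.837) = 1.194743, so |z| = sqrt(1.194743) = 1.093 for both roots.
Moduli of all roots: 1.0930, 1.0930.
All moduli strictly greater than 1? Yes.
Verdict: Stationary.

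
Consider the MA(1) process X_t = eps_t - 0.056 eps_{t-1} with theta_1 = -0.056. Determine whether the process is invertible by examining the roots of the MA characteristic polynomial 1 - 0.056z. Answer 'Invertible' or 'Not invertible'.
\text{Invertible}

The MA(q) characteristic polynomial is P(z) = 1 - 0.056z.
Invertibility requires all roots to lie outside the unit circle, i.e. |z| > 1 for every root.
This is linear in z: 1 + (-0.056) z = 0  =>  z = -1/(-0.056) = 17.857143,  |z| = 17.857143.
Moduli of all roots: 17.8571.
All moduli strictly greater than 1? Yes.
Verdict: Invertible.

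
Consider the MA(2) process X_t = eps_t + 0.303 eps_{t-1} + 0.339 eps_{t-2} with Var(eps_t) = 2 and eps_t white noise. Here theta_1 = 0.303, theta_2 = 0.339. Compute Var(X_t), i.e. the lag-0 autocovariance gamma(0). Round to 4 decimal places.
\gamma(0) = 2.4135

For an MA(q) process X_t = eps_t + sum_i theta_i eps_{t-i} with
Var(eps_t) = sigma^2, the variance is
  gamma(0) = sigma^2 * (1 + sum_i theta_i^2).
  sum_i theta_i^2 = (0.303)^2 + (0.339)^2 = 0.091809 + 0.114921 = 0.20673.
  gamma(0) = 2 * (1 + 0.20673) = 2 * 1.20673 = 2.41346, which rounds to 2.4135.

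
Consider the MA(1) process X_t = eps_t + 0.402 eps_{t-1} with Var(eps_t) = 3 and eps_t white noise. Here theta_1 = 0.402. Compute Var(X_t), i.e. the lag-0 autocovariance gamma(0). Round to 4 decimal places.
\gamma(0) = 3.4848

For an MA(q) process X_t = eps_t + sum_i theta_i eps_{t-i} with
Var(eps_t) = sigma^2, the variance is
  gamma(0) = sigma^2 * (1 + sum_i theta_i^2).
  sum_i theta_i^2 = (0.402)^2 = 0.161604.
  gamma(0) = 3 * (1 + 0.161604) = 3 * 1.161604 = 3.484812, which rounds to 3.4848.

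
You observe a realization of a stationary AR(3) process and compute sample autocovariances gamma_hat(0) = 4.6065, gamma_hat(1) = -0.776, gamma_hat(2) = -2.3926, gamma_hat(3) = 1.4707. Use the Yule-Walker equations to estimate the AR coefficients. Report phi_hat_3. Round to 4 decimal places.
\hat\phi_{3} = 0.1320

The Yule-Walker equations for an AR(p) process read, in matrix form,
  Gamma_p phi = r_p,   with   (Gamma_p)_{ij} = gamma(|i - j|),
                       (r_p)_i = gamma(i),   i,j = 1..p.
Substitute the sample gammas (Toeplitz matrix and right-hand side of size 3):
  Gamma_p = [[4.6065, -0.776, -2.3926], [-0.776, 4.6065, -0.776], [-2.3926, -0.776, 4.6065]]
  r_p     = [-0.776, -2.3926, 1.4707]
Written out (R1..R3):
  (R1) 4.6065 phi_1 - 0.776 phi_2 - 2.3926 phi_3 = -0.776
  (R2) -0.776 phi_1 + 4.6065 phi_2 - 0.776 phi_3 = -2.3926
  (R3) -2.3926 phi_1 - 0.776 phi_2 + 4.6065 phi_3 = 1.4707
Gaussian elimination:
  R2 <- R2 - (-0.776/4.6065) R1 = R2 - (-0.168458) R1:  4.475777 phi_2 - 1.179052 phi_3 = -2.523323
  R3 <- R3 - (-2.3926/4.6065) R1 = R3 - (-0.519397) R1:  -1.179052 phi_2 + 3.363792 phi_3 = 1.067648
  R3 <- R3 - (-1.179052/4.475777) R2 = R3 - (-0.26343) R2:  3.053195 phi_3 = 0.402931
Back-substitution:
  phi_hat_3 = 0.402931 / 3.053195 = 0.13197
  phi_hat_2 = (-2.523323 - (-1.179052)(0.13197)) / 4.475777 = -0.529008
  phi_hat_1 = (-0.776 - (-0.776)(-0.529008) - (-2.3926)(0.13197)) / 4.6065 = -0.189028
So phi_hat = [-0.1890, -0.5290, 0.1320].
Therefore phi_hat_3 = 0.1320.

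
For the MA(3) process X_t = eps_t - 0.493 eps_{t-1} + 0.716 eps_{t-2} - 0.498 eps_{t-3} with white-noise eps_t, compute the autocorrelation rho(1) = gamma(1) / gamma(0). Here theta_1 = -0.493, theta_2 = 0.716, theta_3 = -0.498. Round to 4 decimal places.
\rho(1) = -0.6002

For an MA(q) process with theta_0 = 1, the autocovariance is
  gamma(k) = sigma^2 * sum_{i=0..q-k} theta_i * theta_{i+k},
and rho(k) = gamma(k) / gamma(0). Sigma^2 cancels.
  numerator   = (1)*(-0.493) + (-0.493)*(0.716) + (0.716)*(-0.498) = -1.202556.
  denominator = (1)^2 + (-0.493)^2 + (0.716)^2 + (-0.498)^2 = 2.003709.
  rho(1) = -1.202556 / 2.003709 = -0.6002.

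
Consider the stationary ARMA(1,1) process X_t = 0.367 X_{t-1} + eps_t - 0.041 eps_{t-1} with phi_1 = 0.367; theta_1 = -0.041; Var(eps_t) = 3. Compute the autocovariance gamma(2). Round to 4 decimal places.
\gamma(2) = 0.4086

Multiply the model equation by X_{t-k} and take expectations. With theta_0 = psi_0 = 1 and psi_j the MA(infinity) weights, this gives
  gamma(k) - sum_i phi_i gamma(k-i) = c_k,
  c_k = sigma^2 * sum_{j=k..q} theta_j psi_{j-k}   (c_k = 0 for k > q),
using gamma(-m) = gamma(m).
psi-weights needed (psi_j = theta_j + sum_i phi_i psi_{j-i}):
  psi_1 = theta_1 + phi_1 = -0.041 + (0.367) = 0.326
Right-hand sides:
  c_0 = sigma^2 (1 + theta_1 psi_1) = 3 * (1 + (-0.041)(0.326)) = 3 * 0.986634 = 2.959902
  c_1 = sigma^2 theta_1 = 3 * (-0.041) = -0.123
  c_2 = 0
Equations for k = 0 and k = 1 (AR order 1):
  gamma(0) = phi_1 gamma(1) + c_0
  gamma(1) = phi_1 gamma(0) + c_1
Substituting the second into the first: gamma(0) (1 - phi_1^2) = c_0 + phi_1 c_1, so
  gamma(0) = (c_0 + phi_1 c_1) / (1 - phi_1^2) = (2.959902 + (0.367)(-0.123)) / (1 - (0.367)^2) = 2.914761 / 0.865311 = 3.368455.
  gamma(1) = phi_1 gamma(0) + c_1 = (0.367)(3.368455) + (-0.123) = 1.113223.
For k = 2 (> q): gamma(2) = phi_1 gamma(1) = (0.367)(1.113223) = 0.408553.
Therefore gamma(2) = 0.4086 (to 4 decimal places).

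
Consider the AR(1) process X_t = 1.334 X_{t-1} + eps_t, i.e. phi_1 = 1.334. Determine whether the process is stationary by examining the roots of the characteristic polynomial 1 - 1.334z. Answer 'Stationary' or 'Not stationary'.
\text{Not stationary}

The AR(p) characteristic polynomial is P(z) = 1 - 1.334z.
Stationarity requires all roots to lie outside the unit circle, i.e. |z| > 1 for every root.
This is linear in z: 1 + (-1.334) z = 0  =>  z = -1/(-1.334) = 0.749625,  |z| = 0.749625.
Moduli of all roots: 0.7496.
All moduli strictly greater than 1? No.
Verdict: Not stationary.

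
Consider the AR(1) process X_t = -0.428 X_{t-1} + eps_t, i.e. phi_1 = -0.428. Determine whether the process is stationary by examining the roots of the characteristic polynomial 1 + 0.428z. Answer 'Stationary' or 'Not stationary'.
\text{Stationary}

The AR(p) characteristic polynomial is P(z) = 1 + 0.428z.
Stationarity requires all roots to lie outside the unit circle, i.e. |z| > 1 for every root.
This is linear in z: 1 + (0.428) z = 0  =>  z = -1/(0.428) = -2.336449,  |z| = 2.336449.
Moduli of all roots: 2.3364.
All moduli strictly greater than 1? Yes.
Verdict: Stationary.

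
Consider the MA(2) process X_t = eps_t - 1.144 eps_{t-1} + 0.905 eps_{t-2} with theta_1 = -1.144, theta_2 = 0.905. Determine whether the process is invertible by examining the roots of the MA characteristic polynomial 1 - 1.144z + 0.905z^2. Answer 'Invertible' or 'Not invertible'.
\text{Invertible}

The MA(q) characteristic polynomial is P(z) = 1 - 1.144z + 0.905z^2.
Invertibility requires all roots to lie outside the unit circle, i.e. |z| > 1 for every root.
Set 1 + (-1.144) z + (0.905) z^2 = 0, i.e. a z^2 + b z + c = 0 with a = 0.905, b = -1.144, c = 1.
Discriminant D = b^2 - 4ac = (-1.144)^2 - 4*(0.905)*1 = 1.308736 - (3.62) = -2.311264.
D < 0, so the roots are the complex-conjugate pair z = (-b +/- i sqrt(-D)) / (2a) = 0.632 +/- 0.8399i.
For a conjugate pair |z|^2 = z * conj(z) = (product of roots) = c/a = 1/(0.905) = 1.104972, so |z| = sqrt(1.104972) = 1.0512 for both roots.
Moduli of all roots: 1.0512, 1.0512.
All moduli strictly greater than 1? Yes.
Verdict: Invertible.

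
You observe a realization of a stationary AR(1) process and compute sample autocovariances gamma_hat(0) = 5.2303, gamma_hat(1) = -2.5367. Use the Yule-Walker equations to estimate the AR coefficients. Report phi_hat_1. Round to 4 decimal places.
\hat\phi_{1} = -0.4850

The Yule-Walker equations for an AR(p) process read, in matrix form,
  Gamma_p phi = r_p,   with   (Gamma_p)_{ij} = gamma(|i - j|),
                       (r_p)_i = gamma(i),   i,j = 1..p.
Substitute the sample gammas (Toeplitz matrix and right-hand side of size 1):
  Gamma_p = [[5.2303]]
  r_p     = [-2.5367]
With p = 1 this is the single equation gamma(0) phi_1 = gamma(1):
  phi_hat_1 = gamma(1) / gamma(0) = -2.5367 / 5.2303 = -0.4850.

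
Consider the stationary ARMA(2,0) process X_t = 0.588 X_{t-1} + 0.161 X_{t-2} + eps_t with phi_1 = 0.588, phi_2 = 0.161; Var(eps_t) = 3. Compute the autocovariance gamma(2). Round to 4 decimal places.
\gamma(2) = 3.4688

Multiply the model equation by X_{t-k} and take expectations. With theta_0 = psi_0 = 1 and psi_j the MA(infinity) weights, this gives
  gamma(k) - sum_i phi_i gamma(k-i) = c_k,
  c_k = sigma^2 * sum_{j=k..q} theta_j psi_{j-k}   (c_k = 0 for k > q),
using gamma(-m) = gamma(m).
Pure AR (q = 0): c_0 = sigma^2 = 3, c_k = 0 for k >= 1.
Equations for k = 0, 1, 2 (AR order 2, c_2 = 0):
  (E0) gamma(0) = phi_1 gamma(1) + phi_2 gamma(2) + c_0
  (E1) gamma(1) = phi_1 gamma(0) + phi_2 gamma(1) + c_1
  (E2) gamma(2) = phi_1 gamma(1) + phi_2 gamma(0)
From (E1): gamma(1) = A gamma(0) + B with
  A = phi_1 / (1 - phi_2) = 0.588 / 0.839 = 0.700834,   B = c_1 / (1 - phi_2) = 0 / 0.839 = 0.
Insert (E2) into (E0): gamma(0) (1 - phi_2^2) = phi_1 (1 + phi_2) gamma(1) + c_0.
  phi_1 (1 + phi_2) = (0.588)(1.161) = 0.682668,   1 - phi_2^2 = 0.974079.
Replace gamma(1) by A gamma(0) + B and collect gamma(0):
  gamma(0) [0.974079 - (0.682668)(0.700834)] = c_0 = 3
  gamma(0) * 0.495642 = 3
  gamma(0) = 3 / 0.495642 = 6.052758.
  gamma(1) = A gamma(0) = (0.700834)(6.052758) = 4.24198.
  gamma(2) = phi_1 gamma(1) + phi_2 gamma(0) = (0.588)(4.24198) + (0.161)(6.052758) = 3.468779.
Therefore gamma(2) = 3.4688 (to 4 decimal places).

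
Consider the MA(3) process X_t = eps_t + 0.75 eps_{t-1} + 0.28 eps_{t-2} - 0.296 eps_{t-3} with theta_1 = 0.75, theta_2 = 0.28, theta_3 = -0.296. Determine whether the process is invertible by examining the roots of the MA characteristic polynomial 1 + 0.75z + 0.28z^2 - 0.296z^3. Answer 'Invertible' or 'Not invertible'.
\text{Invertible}

The MA(q) characteristic polynomial is P(z) = 1 + 0.75z + 0.28z^2 - 0.296z^3.
Invertibility requires all roots to lie outside the unit circle, i.e. |z| > 1 for every root.
Degree 3: look for a simple real root z0 first, then factor out (1 - z/z0) and solve the remaining quadratic.
Testing z0 = 2.5: P(2.5) = 1 + (0.75)(2.5) + (0.28)(2.5)^2 + (-0.296)(2.5)^3
  = 1 + (1.875) + (1.75) + (-4.625) = 0.  So z_0 = 2.5 is a root, |z_0| = 2.5.
Divide out the factor (1 - 0.4 z) = (1 - z/z0) (since 1/z0 = 0.4):
  P(z) = (1 - 0.4 z)(1 + (1.15) z + (0.74) z^2)
  [check: z-coef 1.15 - (0.4) = 0.75; z^2-coef 0.74 - (0.4)(1.15) = 0.28; z^3-coef -(0.4)(0.74) = -0.296.]
Remaining roots from the quadratic factor 1 + (1.15) z + (0.74) z^2:
  Set 1 + (1.15) z + (0.74) z^2 = 0, i.e. a z^2 + b z + c = 0 with a = 0.74, b = 1.15, c = 1.
  Discriminant D = b^2 - 4ac = (1.15)^2 - 4*(0.74)*1 = 1.3225 - (2.96) = -1.6375.
  D < 0, so the roots are the complex-conjugate pair z = (-b +/- i sqrt(-D)) / (2a) = -0.777 +/- 0.8646i.
  For a conjugate pair |z|^2 = z * conj(z) = (product of roots) = c/a = 1/(0.74) = 1.351351, so |z| = sqrt(1.351351) = 1.1625 for both roots.
Moduli of all roots: 2.5000, 1.1625, 1.1625.
All moduli strictly greater than 1? Yes.
Verdict: Invertible.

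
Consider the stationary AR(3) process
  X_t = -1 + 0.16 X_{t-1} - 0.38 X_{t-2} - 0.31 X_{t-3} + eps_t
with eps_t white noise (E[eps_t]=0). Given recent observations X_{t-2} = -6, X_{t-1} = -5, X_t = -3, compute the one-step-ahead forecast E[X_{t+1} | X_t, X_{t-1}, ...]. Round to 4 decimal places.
E[X_{t+1} \mid \mathcal F_t] = 2.2800

For an AR(p) model X_t = c + sum_i phi_i X_{t-i} + eps_t, the
one-step-ahead conditional mean is
  E[X_{t+1} | X_t, ...] = c + sum_i phi_i X_{t+1-i}.
Substitute known values:
  E[X_{t+1} | ...] = -1 + (0.16) * (-3) + (-0.38) * (-5) + (-0.31) * (-6)
                   = 2.2800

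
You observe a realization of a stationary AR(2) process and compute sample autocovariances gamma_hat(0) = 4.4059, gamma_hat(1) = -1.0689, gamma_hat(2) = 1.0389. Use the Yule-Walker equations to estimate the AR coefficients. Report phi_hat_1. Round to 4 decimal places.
\hat\phi_{1} = -0.1970

The Yule-Walker equations for an AR(p) process read, in matrix form,
  Gamma_p phi = r_p,   with   (Gamma_p)_{ij} = gamma(|i - j|),
                       (r_p)_i = gamma(i),   i,j = 1..p.
Substitute the sample gammas (Toeplitz matrix and right-hand side of size 2):
  Gamma_p = [[4.4059, -1.0689], [-1.0689, 4.4059]]
  r_p     = [-1.0689, 1.0389]
Written out:
  4.4059 phi_1 - 1.0689 phi_2 = -1.0689
  -1.0689 phi_1 + 4.4059 phi_2 = 1.0389
Solve by Cramer's rule:
  det = gamma(0)^2 - gamma(1)^2 = (4.4059)^2 - (-1.0689)^2 = 19.41195481 - 1.14254721 = 18.2694076
  phi_hat_1 = [gamma(1) gamma(0) - gamma(1) gamma(2)] / det = [(-1.0689)(4.4059) - (-1.0689)(1.0389)] / 18.2694076 = -3.5989863 / 18.2694076 = -0.197
  phi_hat_2 = [gamma(0) gamma(2) - gamma(1)^2] / det = [(4.4059)(1.0389) - (-1.0689)^2] / 18.2694076 = 3.4347423 / 18.2694076 = 0.188
So phi_hat = [-0.1970, 0.1880].
Therefore phi_hat_1 = -0.1970.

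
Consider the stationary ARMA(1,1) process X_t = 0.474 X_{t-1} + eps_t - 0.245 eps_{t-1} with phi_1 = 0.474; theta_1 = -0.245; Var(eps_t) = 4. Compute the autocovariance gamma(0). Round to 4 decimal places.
\gamma(0) = 4.2706

Multiply the model equation by X_{t-k} and take expectations. With theta_0 = psi_0 = 1 and psi_j the MA(infinity) weights, this gives
  gamma(k) - sum_i phi_i gamma(k-i) = c_k,
  c_k = sigma^2 * sum_{j=k..q} theta_j psi_{j-k}   (c_k = 0 for k > q),
using gamma(-m) = gamma(m).
psi-weights needed (psi_j = theta_j + sum_i phi_i psi_{j-i}):
  psi_1 = theta_1 + phi_1 = -0.245 + (0.474) = 0.229
Right-hand sides:
  c_0 = sigma^2 (1 + theta_1 psi_1) = 4 * (1 + (-0.245)(0.229)) = 4 * 0.943895 = 3.77558
  c_1 = sigma^2 theta_1 = 4 * (-0.245) = -0.98
  c_2 = 0
Equations for k = 0 and k = 1 (AR order 1):
  gamma(0) = phi_1 gamma(1) + c_0
  gamma(1) = phi_1 gamma(0) + c_1
Substituting the second into the first: gamma(0) (1 - phi_1^2) = c_0 + phi_1 c_1, so
  gamma(0) = (c_0 + phi_1 c_1) / (1 - phi_1^2) = (3.77558 + (0.474)(-0.98)) / (1 - (0.474)^2) = 3.31106 / 0.775324 = 4.27055.
Therefore gamma(0) = 4.2706 (to 4 decimal places).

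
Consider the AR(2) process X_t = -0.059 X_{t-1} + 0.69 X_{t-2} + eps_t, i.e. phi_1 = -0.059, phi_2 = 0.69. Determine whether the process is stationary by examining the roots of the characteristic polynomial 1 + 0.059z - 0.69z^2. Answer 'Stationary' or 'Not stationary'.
\text{Stationary}

The AR(p) characteristic polynomial is P(z) = 1 + 0.059z - 0.69z^2.
Stationarity requires all roots to lie outside the unit circle, i.e. |z| > 1 for every root.
Set 1 + (0.059) z + (-0.69) z^2 = 0, i.e. a z^2 + b z + c = 0 with a = -0.69, b = 0.059, c = 1.
Discriminant D = b^2 - 4ac = (0.059)^2 - 4*(-0.69)*1 = 0.003481 - (-2.76) = 2.763481.
D >= 0, so the roots are real: z = (-b +/- sqrt(D)) / (2a) = (-0.059 +/- 1.662372) / (-1.38).
  z_1 = (-0.059 + 1.662372) / (-1.38) = -1.1619,   |z_1| = 1.1619.
  z_2 = (-0.059 - 1.662372) / (-1.38) = 1.2474,   |z_2| = 1.2474.
Moduli of all roots: 1.1619, 1.2474.
All moduli strictly greater than 1? Yes.
Verdict: Stationary.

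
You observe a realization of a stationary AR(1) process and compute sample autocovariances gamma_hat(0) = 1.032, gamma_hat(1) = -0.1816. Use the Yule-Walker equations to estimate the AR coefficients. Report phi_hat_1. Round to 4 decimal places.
\hat\phi_{1} = -0.1760

The Yule-Walker equations for an AR(p) process read, in matrix form,
  Gamma_p phi = r_p,   with   (Gamma_p)_{ij} = gamma(|i - j|),
                       (r_p)_i = gamma(i),   i,j = 1..p.
Substitute the sample gammas (Toeplitz matrix and right-hand side of size 1):
  Gamma_p = [[1.032]]
  r_p     = [-0.1816]
With p = 1 this is the single equation gamma(0) phi_1 = gamma(1):
  phi_hat_1 = gamma(1) / gamma(0) = -0.1816 / 1.032 = -0.1760.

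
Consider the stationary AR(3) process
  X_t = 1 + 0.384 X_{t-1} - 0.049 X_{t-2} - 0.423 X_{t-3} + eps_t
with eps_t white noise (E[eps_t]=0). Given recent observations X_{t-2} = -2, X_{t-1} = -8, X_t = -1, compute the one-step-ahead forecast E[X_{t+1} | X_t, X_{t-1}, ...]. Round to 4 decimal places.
E[X_{t+1} \mid \mathcal F_t] = 1.8540

For an AR(p) model X_t = c + sum_i phi_i X_{t-i} + eps_t, the
one-step-ahead conditional mean is
  E[X_{t+1} | X_t, ...] = c + sum_i phi_i X_{t+1-i}.
Substitute known values:
  E[X_{t+1} | ...] = 1 + (0.384) * (-1) + (-0.049) * (-8) + (-0.423) * (-2)
                   = 1.8540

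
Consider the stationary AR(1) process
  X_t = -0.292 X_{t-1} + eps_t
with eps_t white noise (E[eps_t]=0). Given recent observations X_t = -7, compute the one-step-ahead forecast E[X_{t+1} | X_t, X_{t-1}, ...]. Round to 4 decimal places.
E[X_{t+1} \mid \mathcal F_t] = 2.0440

For an AR(p) model X_t = c + sum_i phi_i X_{t-i} + eps_t, the
one-step-ahead conditional mean is
  E[X_{t+1} | X_t, ...] = c + sum_i phi_i X_{t+1-i}.
Substitute known values:
  E[X_{t+1} | ...] = (-0.292) * (-7)
                   = 2.0440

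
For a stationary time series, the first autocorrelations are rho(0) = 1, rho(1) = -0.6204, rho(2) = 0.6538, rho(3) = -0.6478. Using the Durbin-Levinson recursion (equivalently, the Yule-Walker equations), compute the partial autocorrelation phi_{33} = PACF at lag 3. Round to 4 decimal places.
\phi_{33} = -0.2980

The PACF at lag k is phi_{kk}, the last component of the solution
to the Yule-Walker system G_k phi = r_k where
  (G_k)_{ij} = rho(|i - j|), (r_k)_i = rho(i), i,j = 1..k.
Equivalently, Durbin-Levinson gives phi_{kk} iteratively:
  phi_{11} = rho(1)
  phi_{kk} = [rho(k) - sum_{j=1..k-1} phi_{k-1,j} rho(k-j)]
            / [1 - sum_{j=1..k-1} phi_{k-1,j} rho(j)],
  phi_{k,j} = phi_{k-1,j} - phi_{kk} phi_{k-1,k-j},  j = 1..k-1.
Step k = 1:
  phi_11 = rho(1) = -0.6204.
Step k = 2:
  phi_22 = [rho(2) - phi_11 rho(1)] / [1 - phi_11 rho(1)] = [0.6538 - (-0.6204)(-0.6204)] / [1 - (-0.6204)(-0.6204)]
         = 0.26890384 / 0.61510384 = 0.437168.
  Update: phi_21 = phi_11 - phi_22 phi_11 = -0.6204 - (0.437168)(-0.6204) = -0.349181.
Step k = 3:
  phi_33 = [rho(3) - phi_21 rho(2) - phi_22 rho(1)] / [1 - phi_21 rho(1) - phi_22 rho(2)]
    numerator   = -0.6478 - (-0.349181)(0.6538) - (0.437168)(-0.6204) = -0.14828641
    denominator = 1 - (-0.349181)(-0.6204) - (0.437168)(0.6538) = 0.49754763
  phi_33 = -0.14828641 / 0.49754763 = -0.298.
Therefore phi_{33} = -0.2980.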